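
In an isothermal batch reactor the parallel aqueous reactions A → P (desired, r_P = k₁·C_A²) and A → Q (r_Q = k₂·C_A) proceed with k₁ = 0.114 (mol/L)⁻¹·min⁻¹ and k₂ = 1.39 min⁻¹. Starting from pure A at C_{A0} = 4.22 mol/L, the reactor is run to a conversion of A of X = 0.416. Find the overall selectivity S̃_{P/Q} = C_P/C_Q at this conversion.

0.273

C_A = C_{A0}(1−X) = 2.464 mol/L.
Along a PFR/batch, dC_Q/dC_A = −r_Q/(r_P+r_Q) = −k₂/(k₂+k₁·C_A).
Integrating from C_{A0} to C_A: C_Q = (1.39/0.114)·ln[(1.39+0.114·4.22)/(1.39+0.114·2.46)] = 12.19·ln(1.871/1.671) = 1.379 mol/L.
Then C_P = (C_{A0}−C_A) − C_Q = 1.756 − 1.379 = 0.3762 mol/L.
S̃_{P/Q} = C_P/C_Q = 0.3762/1.379 = 0.273.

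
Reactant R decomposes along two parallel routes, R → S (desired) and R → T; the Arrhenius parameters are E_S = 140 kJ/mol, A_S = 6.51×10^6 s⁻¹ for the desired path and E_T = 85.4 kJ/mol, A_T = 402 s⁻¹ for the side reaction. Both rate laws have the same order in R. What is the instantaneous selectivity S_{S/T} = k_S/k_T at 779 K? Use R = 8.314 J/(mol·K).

With equal orders, S_{S/T} = k_S/k_T = (A_S/A_T)·exp[(E_T−E_S)/(RT)].
(E_T−E_S)/(RT) = (85.4−140)×10³/(8.314×779) = -54600/6477 = -8.430.
k_S/k_T = (6.51×10^6/402)·exp(-8.430) = 16194 × 2.181×10^-4 = 3.53.

3.53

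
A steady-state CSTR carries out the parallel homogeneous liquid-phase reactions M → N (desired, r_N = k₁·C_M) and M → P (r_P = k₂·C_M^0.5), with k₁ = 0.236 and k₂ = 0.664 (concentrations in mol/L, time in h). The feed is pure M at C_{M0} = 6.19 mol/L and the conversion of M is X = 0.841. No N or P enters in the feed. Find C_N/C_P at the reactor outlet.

Exit C_M = C_{M0}(1−X) = 6.19×0.159 = 0.9842 mol/L.
A CSTR operates uniformly at the exit composition, giving r_N = 0.2323 and r_P = 0.6587 (each k·C_M^n at C_M = 0.9842).
Overall selectivity = C_N/C_P = r_Nτ/(r_Pτ) = r_N/r_P = 0.353.

0.353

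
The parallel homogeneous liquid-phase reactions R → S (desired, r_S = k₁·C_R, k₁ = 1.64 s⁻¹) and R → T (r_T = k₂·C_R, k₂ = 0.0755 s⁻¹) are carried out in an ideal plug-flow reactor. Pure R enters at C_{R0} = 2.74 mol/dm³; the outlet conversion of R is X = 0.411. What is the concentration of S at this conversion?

C_R = C_{R0}(1−X) = 1.614 mol/dm³.
Both paths are first order in R, so the instantaneous fraction to S is constant: dC_S/d(−C_R) = k₁/(k₁+k₂) = 0.9560.
C_S = 0.9560·(C_{R0}−C_R) = 0.9560×1.126 = 1.08 mol/dm³.

1.08 mol/dm³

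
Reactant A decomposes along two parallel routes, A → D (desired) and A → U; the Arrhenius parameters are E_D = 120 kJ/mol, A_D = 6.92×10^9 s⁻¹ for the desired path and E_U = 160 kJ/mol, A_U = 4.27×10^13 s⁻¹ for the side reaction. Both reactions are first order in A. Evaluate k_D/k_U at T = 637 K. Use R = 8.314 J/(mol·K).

With equal orders, S_{D/U} = k_D/k_U = (A_D/A_U)·exp[(E_U−E_D)/(RT)].
(E_U−E_D)/(RT) = (160−120)×10³/(8.314×637) = 40000/5296 = 7.553.
k_D/k_U = (6.92×10^9/4.27×10^13)·exp(7.553) = 1.621×10^-4 × 1906 = 0.309.
Since E_D < E_U, lowering the temperature improves selectivity toward D.

0.309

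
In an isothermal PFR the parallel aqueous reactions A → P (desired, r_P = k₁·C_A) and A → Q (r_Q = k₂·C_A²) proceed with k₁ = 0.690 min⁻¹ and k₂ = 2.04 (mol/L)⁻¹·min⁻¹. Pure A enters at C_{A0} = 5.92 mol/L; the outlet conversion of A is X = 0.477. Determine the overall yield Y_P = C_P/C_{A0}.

0.0343

C_A = C_{A0}(1−X) = 3.096 mol/L.
Along a PFR/batch, dC_P/dC_A = −r_P/(r_P+r_Q) = −k₁/(k₁+k₂·C_A).
Integrating from C_{A0} to C_A: C_P = (0.690/2.04)·ln[(0.690+2.04·5.92)/(0.690+2.04·3.10)] = 0.3382·ln(12.77/7.006) = 0.2030 mol/L.
Y_P = C_P/C_{A0} = 0.2030/5.92 = 0.0343.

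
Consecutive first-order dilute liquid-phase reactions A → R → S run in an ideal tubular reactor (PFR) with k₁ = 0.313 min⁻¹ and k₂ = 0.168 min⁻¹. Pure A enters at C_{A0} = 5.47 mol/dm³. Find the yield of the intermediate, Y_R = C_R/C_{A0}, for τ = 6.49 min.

The intermediate concentration in a first-order A→B→C sequence is C_R = k₁C_{A0}(e^(−k₁τ) − e^(−k₂τ))/(k₂−k₁).
e^(−k₁τ) = e^(−0.313×6.49) = e^(−2.031) = 0.1312; e^(−k₂τ) = e^(−1.090) = 0.3361.
C_R = 0.313×5.47/(0.168−0.313) × (0.1312−0.3361) = (-11.81)×(-0.2050) = 2.420 mol/dm³.
Y_R = C_R/C_{A0} = 2.420/5.47 = 0.442.

0.442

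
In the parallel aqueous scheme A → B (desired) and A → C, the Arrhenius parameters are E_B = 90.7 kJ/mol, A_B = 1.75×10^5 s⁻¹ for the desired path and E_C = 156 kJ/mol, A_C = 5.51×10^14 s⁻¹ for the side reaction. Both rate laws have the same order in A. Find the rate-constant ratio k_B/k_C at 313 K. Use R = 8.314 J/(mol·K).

25.1

With equal orders, S_{B/C} = k_B/k_C = (A_B/A_C)·exp[(E_C−E_B)/(RT)].
(E_C−E_B)/(RT) = (156−90.7)×10³/(8.314×313) = 65300/2602 = 25.09.
k_B/k_C = (1.75×10^5/5.51×10^14)·exp(25.09) = 3.176×10^-10 × 7.905×10^10 = 25.1.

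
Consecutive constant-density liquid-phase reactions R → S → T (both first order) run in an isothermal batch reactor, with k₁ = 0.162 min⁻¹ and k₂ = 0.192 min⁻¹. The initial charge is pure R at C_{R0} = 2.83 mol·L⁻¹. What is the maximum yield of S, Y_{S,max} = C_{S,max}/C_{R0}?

Evaluating C_S at t_opt = ln(k₂/k₁)/(k₂−k₁) gives C_{S,max}/C_{R0} = (k₁/k₂)^[k₂/(k₂−k₁)].
= (0.162/0.192)^(0.192/(0.192−0.162)) = (0.8438)^(6.400) = 0.3371.

0.337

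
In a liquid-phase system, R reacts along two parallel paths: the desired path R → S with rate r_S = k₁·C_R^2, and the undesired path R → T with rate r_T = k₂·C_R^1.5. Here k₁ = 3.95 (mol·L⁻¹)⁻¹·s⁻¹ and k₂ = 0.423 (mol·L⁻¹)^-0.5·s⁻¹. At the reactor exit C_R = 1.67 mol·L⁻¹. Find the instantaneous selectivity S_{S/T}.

12.1

S_{S/T} = r_S/r_T = (k₁·C_R^2)/(k₂·C_R^1.5) = (k₁/k₂)·C_R^0.5.
= (3.95×1.670^2) / (0.423×1.670^1.5) = 11.02/0.9129 = 12.1.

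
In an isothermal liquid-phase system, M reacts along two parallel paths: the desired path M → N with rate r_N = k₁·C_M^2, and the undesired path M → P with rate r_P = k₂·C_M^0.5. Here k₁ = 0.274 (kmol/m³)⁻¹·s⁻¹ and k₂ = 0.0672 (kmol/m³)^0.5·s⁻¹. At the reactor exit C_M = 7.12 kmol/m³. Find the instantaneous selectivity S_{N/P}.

77.5

S_{N/P} = r_N/r_P = (k₁·C_M^2)/(k₂·C_M^0.5) = (k₁/k₂)·C_M^1.5.
= (0.274×7.120^2) / (0.0672×7.120^0.5) = 13.89/0.1793 = 77.5.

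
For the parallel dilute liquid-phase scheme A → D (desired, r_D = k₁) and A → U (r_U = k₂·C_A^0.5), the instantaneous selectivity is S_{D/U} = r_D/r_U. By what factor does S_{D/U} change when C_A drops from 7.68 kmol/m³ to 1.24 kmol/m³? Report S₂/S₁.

2.49

S_{D/U} = (k₁/k₂)·C_A^-0.5, so S₂/S₁ = (C_{A,2}/C_{A,1})^-0.5.
= (1.24/7.68)^(-0.5) = (0.1615)^(-0.5) = 2.49.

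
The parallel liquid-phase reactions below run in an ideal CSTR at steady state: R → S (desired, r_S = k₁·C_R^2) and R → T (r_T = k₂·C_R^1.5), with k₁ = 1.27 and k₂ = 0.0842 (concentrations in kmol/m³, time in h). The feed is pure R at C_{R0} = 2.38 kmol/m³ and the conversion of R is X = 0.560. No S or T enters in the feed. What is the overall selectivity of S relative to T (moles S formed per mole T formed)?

15.4

Exit C_R = C_{R0}(1−X) = 2.38×0.440 = 1.047 kmol/m³.
In a CSTR the entire volume is at exit conditions, so r_S = 1.27×1.047^2 = 1.393 and r_T = 0.0842×1.047^1.5 = 0.09023.
Overall selectivity = C_S/C_T = r_Sτ/(r_Tτ) = r_S/r_T = 15.4.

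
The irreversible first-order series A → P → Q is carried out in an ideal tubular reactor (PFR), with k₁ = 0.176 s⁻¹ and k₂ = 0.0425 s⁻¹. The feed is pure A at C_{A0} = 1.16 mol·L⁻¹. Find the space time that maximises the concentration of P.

10.6 s

For first-order series the maximum of C_P occurs at τ_opt = ln(k₂/k₁)/(k₂−k₁).
= ln(0.0425/0.176)/(0.0425−0.176) = ln(0.2415)/-0.1335 = -1.421/-0.1335 = 10.6 s.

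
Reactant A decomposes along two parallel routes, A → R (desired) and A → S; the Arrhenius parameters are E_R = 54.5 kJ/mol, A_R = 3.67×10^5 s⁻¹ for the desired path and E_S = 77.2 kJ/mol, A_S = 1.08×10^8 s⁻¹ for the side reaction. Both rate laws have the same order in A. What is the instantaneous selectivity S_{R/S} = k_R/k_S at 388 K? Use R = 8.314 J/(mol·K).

Since both paths have the same order in A, the concentration cancels and S_{R/S} = k_R/k_S = (A_R/A_S)·exp[(E_S−E_R)/(RT)].
(E_S−E_R)/(RT) = (77.2−54.5)×10³/(8.314×388) = 22700/3226 = 7.037.
k_R/k_S = (3.67×10^5/1.08×10^8)·exp(7.037) = 0.003398 × 1138 = 3.87.
Since E_R < E_S, lowering the temperature improves selectivity toward R.

3.87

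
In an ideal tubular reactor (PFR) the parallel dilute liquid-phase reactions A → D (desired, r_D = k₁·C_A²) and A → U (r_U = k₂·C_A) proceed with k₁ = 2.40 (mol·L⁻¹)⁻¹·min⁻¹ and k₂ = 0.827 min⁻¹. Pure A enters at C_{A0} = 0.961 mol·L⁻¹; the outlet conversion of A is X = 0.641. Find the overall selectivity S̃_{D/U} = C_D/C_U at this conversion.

C_A = C_{A0}(1−X) = 0.3450 mol·L⁻¹.
Along a PFR/batch, dC_U/dC_A = −r_U/(r_D+r_U) = −k₂/(k₂+k₁·C_A).
Integrating from C_{A0} to C_A: C_U = (0.827/2.40)·ln[(0.827+2.40·0.961)/(0.827+2.40·0.345)] = 0.3446·ln(3.133/1.655) = 0.2200 mol·L⁻¹.
Then C_D = (C_{A0}−C_A) − C_U = 0.6160 − 0.2200 = 0.3960 mol·L⁻¹.
S̃_{D/U} = C_D/C_U = 0.3960/0.2200 = 1.80.

1.80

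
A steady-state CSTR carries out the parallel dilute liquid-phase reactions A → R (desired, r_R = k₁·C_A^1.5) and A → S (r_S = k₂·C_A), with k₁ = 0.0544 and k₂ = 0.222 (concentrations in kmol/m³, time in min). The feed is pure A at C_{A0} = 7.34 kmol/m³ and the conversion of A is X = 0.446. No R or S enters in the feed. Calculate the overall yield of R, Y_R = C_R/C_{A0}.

Exit C_A = C_{A0}(1−X) = 7.34×0.554 = 4.066 kmol/m³.
A CSTR operates uniformly at the exit composition, giving r_R = 0.4461 and r_S = 0.9027 (each k·C_A^n at C_A = 4.066).
Fraction of consumed A going to R: r_R/(r_R+r_S) = 0.3307.
C_R = 0.3307·C_{A0}·X = 0.3307×7.34×0.446 = 1.08 kmol/m³; Y_R = C_R/C_{A0} = 0.148.

0.148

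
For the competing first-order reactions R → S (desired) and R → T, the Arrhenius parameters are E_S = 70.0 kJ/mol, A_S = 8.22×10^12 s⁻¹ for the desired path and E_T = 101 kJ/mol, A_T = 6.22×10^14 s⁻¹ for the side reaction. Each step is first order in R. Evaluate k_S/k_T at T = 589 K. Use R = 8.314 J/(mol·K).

7.42

k_S/k_T = (A_S/A_T)·exp[−(E_S−E_T)/(RT)] = (A_S/A_T)·exp[(E_T−E_S)/(RT)].
(E_T−E_S)/(RT) = (101−70.0)×10³/(8.314×589) = 31000/4897 = 6.330.
k_S/k_T = (8.22×10^12/6.22×10^14)·exp(6.330) = 0.01322 × 561.4 = 7.42.
Since E_S < E_T, lowering the temperature improves selectivity toward S.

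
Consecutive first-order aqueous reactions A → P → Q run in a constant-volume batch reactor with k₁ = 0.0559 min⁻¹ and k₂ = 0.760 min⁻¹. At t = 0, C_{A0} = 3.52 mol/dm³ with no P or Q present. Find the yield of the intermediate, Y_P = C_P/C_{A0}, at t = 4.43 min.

The intermediate concentration in a first-order A→B→C sequence is C_P = k₁C_{A0}(e^(−k₁t) − e^(−k₂t))/(k₂−k₁).
e^(−k₁t) = e^(−0.0559×4.43) = e^(−0.2476) = 0.7806; e^(−k₂t) = e^(−3.367) = 0.03450.
C_P = 0.0559×3.52/(0.760−0.0559) × (0.7806−0.03450) = 0.2795×0.7461 = 0.2085 mol/dm³.
Y_P = C_P/C_{A0} = 0.2085/3.52 = 0.0592.

0.0592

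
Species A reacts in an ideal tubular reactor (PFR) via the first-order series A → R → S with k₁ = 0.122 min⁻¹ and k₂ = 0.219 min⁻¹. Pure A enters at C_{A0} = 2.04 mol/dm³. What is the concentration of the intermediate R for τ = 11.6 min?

0.421 mol/dm³

The intermediate concentration in a first-order A→B→C sequence is C_R = k₁C_{A0}(e^(−k₁τ) − e^(−k₂τ))/(k₂−k₁).
e^(−k₁τ) = e^(−0.122×11.6) = e^(−1.415) = 0.2429; e^(−k₂τ) = e^(−2.540) = 0.07883.
C_R = 0.122×2.04/(0.219−0.122) × (0.2429−0.07883) = 2.566×0.1640 = 0.4209 mol/dm³.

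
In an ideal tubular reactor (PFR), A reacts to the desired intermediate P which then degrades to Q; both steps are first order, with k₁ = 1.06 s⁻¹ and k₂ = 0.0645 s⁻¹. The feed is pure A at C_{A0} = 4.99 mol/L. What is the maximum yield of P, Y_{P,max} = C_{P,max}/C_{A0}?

0.834

For a first-order series the maximum intermediate yield is C_{P,max}/C_{A0} = (k₁/k₂)^[k₂/(k₂−k₁)].
= (1.06/0.0645)^(0.0645/(0.0645−1.06)) = (16.43)^(-0.06479) = 0.8341.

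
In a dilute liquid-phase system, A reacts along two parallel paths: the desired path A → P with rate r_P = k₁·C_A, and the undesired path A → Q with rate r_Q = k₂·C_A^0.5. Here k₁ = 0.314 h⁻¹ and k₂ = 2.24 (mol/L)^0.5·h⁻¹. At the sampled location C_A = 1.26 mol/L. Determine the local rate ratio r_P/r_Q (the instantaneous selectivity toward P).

0.157

S_{P/Q} = r_P/r_Q = (k₁·C_A)/(k₂·C_A^0.5) = (k₁/k₂)·C_A^0.5.
= (0.314×1.260) / (2.24×1.260^0.5) = 0.3956/2.514 = 0.157.
Since the desired path is higher order in A, keeping C_A high (PFR or concentrated feed) favours P.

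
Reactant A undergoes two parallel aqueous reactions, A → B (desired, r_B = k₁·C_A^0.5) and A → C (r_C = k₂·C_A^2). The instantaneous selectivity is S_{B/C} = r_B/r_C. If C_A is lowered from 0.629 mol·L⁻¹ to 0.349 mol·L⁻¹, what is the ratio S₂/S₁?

S_{B/C} = (k₁/k₂)·C_A^-1.5, so S₂/S₁ = (C_{A,2}/C_{A,1})^-1.5.
= (0.349/0.629)^(-1.5) = (0.5548)^(-1.5) = 2.42.
Selectivity toward B rises as C_A falls — low-concentration operation is favoured.

2.42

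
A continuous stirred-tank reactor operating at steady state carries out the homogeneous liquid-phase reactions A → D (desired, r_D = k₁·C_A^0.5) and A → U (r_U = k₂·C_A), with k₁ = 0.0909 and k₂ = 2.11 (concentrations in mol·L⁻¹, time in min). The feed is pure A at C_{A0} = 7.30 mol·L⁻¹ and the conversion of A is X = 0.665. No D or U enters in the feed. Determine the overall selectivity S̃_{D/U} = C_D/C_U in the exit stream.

Exit C_A = C_{A0}(1−X) = 7.30×0.335 = 2.445 mol·L⁻¹.
A CSTR operates uniformly at the exit composition, giving r_D = 0.1422 and r_U = 5.160 (each k·C_A^n at C_A = 2.445).
Overall selectivity = C_D/C_U = r_Dτ/(r_Uτ) = r_D/r_U = 0.0275.

0.0275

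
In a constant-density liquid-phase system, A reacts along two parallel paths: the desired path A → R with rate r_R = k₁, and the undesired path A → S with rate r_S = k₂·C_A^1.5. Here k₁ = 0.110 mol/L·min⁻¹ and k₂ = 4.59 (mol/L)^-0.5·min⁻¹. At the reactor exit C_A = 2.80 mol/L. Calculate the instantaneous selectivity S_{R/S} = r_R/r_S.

S_{R/S} = r_R/r_S = (k₁)/(k₂·C_A^1.5) = (k₁/k₂)·C_A^-1.5.
= (0.110) / (4.59×2.800^1.5) = 0.1100/21.51 = 0.00511.
The undesired path is higher order in A, so low C_A (CSTR or dilute feed) favours R.

0.00511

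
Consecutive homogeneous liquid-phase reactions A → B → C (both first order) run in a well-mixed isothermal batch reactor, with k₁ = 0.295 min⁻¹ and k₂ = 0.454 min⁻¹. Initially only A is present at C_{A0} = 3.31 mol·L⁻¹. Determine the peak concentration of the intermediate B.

0.967 mol·L⁻¹

Evaluating C_B at t_opt = ln(k₂/k₁)/(k₂−k₁) gives C_{B,max}/C_{A0} = (k₁/k₂)^[k₂/(k₂−k₁)].
= (0.295/0.454)^(0.454/(0.454−0.295)) = (0.6498)^(2.855) = 0.2920.
C_{B,max} = 0.2920×3.31 = 0.967 mol·L⁻¹.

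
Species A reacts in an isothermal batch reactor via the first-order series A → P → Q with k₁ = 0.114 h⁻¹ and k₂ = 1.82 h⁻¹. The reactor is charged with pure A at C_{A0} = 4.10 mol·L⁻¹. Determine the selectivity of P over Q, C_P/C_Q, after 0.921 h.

0.916

The intermediate concentration in a first-order A→B→C sequence is C_P = k₁C_{A0}(e^(−k₁t) − e^(−k₂t))/(k₂−k₁).
e^(−k₁t) = e^(−0.114×0.921) = e^(−0.1050) = 0.9003; e^(−k₂t) = e^(−1.676) = 0.1871.
C_P = 0.114×4.10/(1.82−0.114) × (0.9003−0.1871) = 0.2740×0.7133 = 0.1954 mol·L⁻¹.
C_A = C_{A0}e^(−k₁t) = 3.691 mol·L⁻¹, so C_Q = C_{A0}−C_A−C_P = 0.2132 mol·L⁻¹; C_P/C_Q = 0.916.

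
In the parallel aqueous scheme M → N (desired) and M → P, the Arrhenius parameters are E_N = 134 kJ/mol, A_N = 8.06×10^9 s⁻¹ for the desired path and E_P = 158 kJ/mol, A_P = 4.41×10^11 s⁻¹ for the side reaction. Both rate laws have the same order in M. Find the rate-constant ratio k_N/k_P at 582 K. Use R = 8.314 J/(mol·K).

2.61

With equal orders, S_{N/P} = k_N/k_P = (A_N/A_P)·exp[(E_P−E_N)/(RT)].
(E_P−E_N)/(RT) = (158−134)×10³/(8.314×582) = 24000/4839 = 4.960.
k_N/k_P = (8.06×10^9/4.41×10^11)·exp(4.960) = 0.01828 × 142.6 = 2.61.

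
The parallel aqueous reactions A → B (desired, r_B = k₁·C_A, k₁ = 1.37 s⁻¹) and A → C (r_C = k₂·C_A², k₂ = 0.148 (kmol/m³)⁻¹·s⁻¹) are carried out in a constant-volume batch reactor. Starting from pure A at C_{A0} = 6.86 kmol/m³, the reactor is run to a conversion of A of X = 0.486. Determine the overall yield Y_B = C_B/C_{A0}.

0.313

C_A = C_{A0}(1−X) = 3.526 kmol/m³.
Along a PFR/batch, dC_B/dC_A = −r_B/(r_B+r_C) = −k₁/(k₁+k₂·C_A).
Integrating from C_{A0} to C_A: C_B = (1.37/0.148)·ln[(1.37+0.148·6.86)/(1.37+0.148·3.53)] = 9.257·ln(2.385/1.892) = 2.145 kmol/m³.
Y_B = C_B/C_{A0} = 2.145/6.86 = 0.313.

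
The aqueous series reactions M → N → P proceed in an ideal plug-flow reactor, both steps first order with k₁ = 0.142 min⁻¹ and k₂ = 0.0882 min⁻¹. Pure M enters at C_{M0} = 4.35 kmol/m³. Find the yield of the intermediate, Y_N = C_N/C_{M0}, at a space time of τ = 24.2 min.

0.227

The intermediate concentration in a first-order A→B→C sequence is C_N = k₁C_{M0}(e^(−k₁τ) − e^(−k₂τ))/(k₂−k₁).
e^(−k₁τ) = e^(−0.142×24.2) = e^(−3.436) = 0.03218; e^(−k₂τ) = e^(−2.134) = 0.1183.
C_N = 0.142×4.35/(0.0882−0.142) × (0.03218−0.1183) = (-11.48)×(-0.08613) = 0.9889 kmol/m³.
Y_N = C_N/C_{M0} = 0.9889/4.35 = 0.227.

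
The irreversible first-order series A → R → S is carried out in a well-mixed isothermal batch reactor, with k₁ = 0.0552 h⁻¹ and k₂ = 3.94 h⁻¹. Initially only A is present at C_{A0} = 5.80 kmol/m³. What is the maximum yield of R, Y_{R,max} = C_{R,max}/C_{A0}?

0.0132

At the optimum, C_{R,max}/C_{A0} = (k₁/k₂)^[k₂/(k₂−k₁)].
= (0.0552/3.94)^(3.94/(3.94−0.0552)) = (0.01401)^(1.014) = 0.01319.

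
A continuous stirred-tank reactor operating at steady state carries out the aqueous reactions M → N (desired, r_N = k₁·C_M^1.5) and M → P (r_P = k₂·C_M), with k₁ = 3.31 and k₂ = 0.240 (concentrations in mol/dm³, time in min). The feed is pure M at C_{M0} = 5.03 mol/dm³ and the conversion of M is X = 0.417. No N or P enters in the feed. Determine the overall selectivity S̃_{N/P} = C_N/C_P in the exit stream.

Exit C_M = C_{M0}(1−X) = 5.03×0.583 = 2.932 mol/dm³.
Rates in a CSTR are evaluated at the outlet concentration: r_N = 3.31×2.932^1.5 = 16.62, r_P = 0.240×2.932 = 0.7038.
Overall selectivity = C_N/C_P = r_Nτ/(r_Pτ) = r_N/r_P = 23.6.

23.6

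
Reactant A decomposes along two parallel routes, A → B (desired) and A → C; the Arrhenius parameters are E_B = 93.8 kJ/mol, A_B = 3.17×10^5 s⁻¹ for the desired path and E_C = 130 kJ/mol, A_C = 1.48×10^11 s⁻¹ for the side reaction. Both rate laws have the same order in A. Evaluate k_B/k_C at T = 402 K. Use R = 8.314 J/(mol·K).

k_B/k_C = (A_B/A_C)·exp[−(E_B−E_C)/(RT)] = (A_B/A_C)·exp[(E_C−E_B)/(RT)].
(E_C−E_B)/(RT) = (130−93.8)×10³/(8.314×402) = 36200/3342 = 10.83.
k_B/k_C = (3.17×10^5/1.48×10^11)·exp(10.83) = 2.142×10^-6 × 50569 = 0.108.

0.108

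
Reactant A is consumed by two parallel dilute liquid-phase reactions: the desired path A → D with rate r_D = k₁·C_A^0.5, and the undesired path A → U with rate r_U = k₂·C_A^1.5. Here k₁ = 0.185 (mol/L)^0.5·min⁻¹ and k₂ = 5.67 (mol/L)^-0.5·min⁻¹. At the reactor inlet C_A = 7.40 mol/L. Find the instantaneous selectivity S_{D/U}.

S_{D/U} = r_D/r_U = (k₁·C_A^0.5)/(k₂·C_A^1.5) = (k₁/k₂)·C_A⁻¹.
= (0.185×7.400^0.5) / (5.67×7.400^1.5) = 0.5033/114.1 = 0.00441.

0.00441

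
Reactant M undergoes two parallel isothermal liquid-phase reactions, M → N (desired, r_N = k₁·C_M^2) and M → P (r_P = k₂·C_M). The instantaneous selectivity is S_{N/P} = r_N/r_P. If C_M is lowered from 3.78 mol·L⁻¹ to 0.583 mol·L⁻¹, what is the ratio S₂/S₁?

0.154

S_{N/P} = (k₁/k₂)·C_M, so S₂/S₁ = (C_{M,2}/C_{M,1}).
= 0.583/3.78 = 0.154.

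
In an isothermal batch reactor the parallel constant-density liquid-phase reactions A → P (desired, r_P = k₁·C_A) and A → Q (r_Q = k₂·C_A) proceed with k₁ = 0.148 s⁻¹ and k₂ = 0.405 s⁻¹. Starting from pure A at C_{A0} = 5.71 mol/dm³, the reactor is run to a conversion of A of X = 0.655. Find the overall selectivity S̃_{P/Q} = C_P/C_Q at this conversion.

C_A = C_{A0}(1−X) = 1.970 mol/dm³.
Both paths are first order in A, so the instantaneous fraction to P is constant: dC_P/d(−C_A) = k₁/(k₁+k₂) = 0.2676.
C_P = 0.2676·(C_{A0}−C_A) = 0.2676×3.740 = 1.00 mol/dm³.
C_Q = (C_{A0}−C_A)−C_P = 2.739 mol/dm³; S̃_{P/Q} = 1.001/2.739 = 0.365.

0.365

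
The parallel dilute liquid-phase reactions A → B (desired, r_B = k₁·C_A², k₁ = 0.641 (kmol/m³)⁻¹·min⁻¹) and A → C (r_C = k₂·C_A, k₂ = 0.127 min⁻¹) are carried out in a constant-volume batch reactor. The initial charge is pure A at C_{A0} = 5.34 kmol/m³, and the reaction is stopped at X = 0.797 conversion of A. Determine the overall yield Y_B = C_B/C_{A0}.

C_A = C_{A0}(1−X) = 1.084 kmol/m³.
Along a PFR/batch, dC_C/dC_A = −r_C/(r_B+r_C) = −k₂/(k₂+k₁·C_A).
Integrating from C_{A0} to C_A: C_C = (0.127/0.641)·ln[(0.127+0.641·5.34)/(0.127+0.641·1.08)] = 0.1981·ln(3.550/0.8219) = 0.2899 kmol/m³.
Then C_B = (C_{A0}−C_A) − C_C = 4.256 − 0.2899 = 3.966 kmol/m³.
Y_B = C_B/C_{A0} = 3.966/5.34 = 0.743.

0.743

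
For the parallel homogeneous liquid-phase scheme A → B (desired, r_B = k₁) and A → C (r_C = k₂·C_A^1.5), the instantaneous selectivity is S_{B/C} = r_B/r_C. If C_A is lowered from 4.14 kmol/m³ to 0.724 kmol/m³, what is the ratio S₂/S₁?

S_{B/C} = (k₁/k₂)·C_A^-1.5, so S₂/S₁ = (C_{A,2}/C_{A,1})^-1.5.
= (0.724/4.14)^(-1.5) = (0.1749)^(-1.5) = 13.7.

13.7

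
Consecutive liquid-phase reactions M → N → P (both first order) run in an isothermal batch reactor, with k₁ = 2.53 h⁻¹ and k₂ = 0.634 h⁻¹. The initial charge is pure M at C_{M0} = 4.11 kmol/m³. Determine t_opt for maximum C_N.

For first-order series the maximum of C_N occurs at t_opt = ln(k₂/k₁)/(k₂−k₁).
= ln(0.634/2.53)/(0.634−2.53) = ln(0.2506)/-1.896 = -1.384/-1.896 = 0.730 h.

0.730 h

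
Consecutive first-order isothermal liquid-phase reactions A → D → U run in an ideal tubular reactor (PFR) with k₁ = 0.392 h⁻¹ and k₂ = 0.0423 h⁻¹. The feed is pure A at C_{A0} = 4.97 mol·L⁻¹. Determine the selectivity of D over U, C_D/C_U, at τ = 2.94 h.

For first-order series with pure A initially, C_D(τ) = k₁C_{A0}/(k₂−k₁)·(e^(−k₁τ) − e^(−k₂τ)).
e^(−k₁τ) = e^(−0.392×2.94) = e^(−1.152) = 0.3159; e^(−k₂τ) = e^(−0.1244) = 0.8831.
C_D = 0.392×4.97/(0.0423−0.392) × (0.3159−0.8831) = (-5.571)×(-0.5672) = 3.160 mol·L⁻¹.
C_A = C_{A0}e^(−k₁τ) = 1.570 mol·L⁻¹, so C_U = C_{A0}−C_A−C_D = 0.2402 mol·L⁻¹; C_D/C_U = 13.2.

13.2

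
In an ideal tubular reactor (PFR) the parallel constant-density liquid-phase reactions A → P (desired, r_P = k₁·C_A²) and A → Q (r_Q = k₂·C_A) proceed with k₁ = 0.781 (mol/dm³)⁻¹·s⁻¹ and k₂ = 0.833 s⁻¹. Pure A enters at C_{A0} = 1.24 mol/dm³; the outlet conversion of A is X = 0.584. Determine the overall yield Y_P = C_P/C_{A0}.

C_A = C_{A0}(1−X) = 0.5158 mol/dm³.
Along a PFR/batch, dC_Q/dC_A = −r_Q/(r_P+r_Q) = −k₂/(k₂+k₁·C_A).
Integrating from C_{A0} to C_A: C_Q = (0.833/0.781)·ln[(0.833+0.781·1.24)/(0.833+0.781·0.516)] = 1.067·ln(1.801/1.236) = 0.4019 mol/dm³.
Then C_P = (C_{A0}−C_A) − C_Q = 0.7242 − 0.4019 = 0.3223 mol/dm³.
Y_P = C_P/C_{A0} = 0.3223/1.24 = 0.260.

0.260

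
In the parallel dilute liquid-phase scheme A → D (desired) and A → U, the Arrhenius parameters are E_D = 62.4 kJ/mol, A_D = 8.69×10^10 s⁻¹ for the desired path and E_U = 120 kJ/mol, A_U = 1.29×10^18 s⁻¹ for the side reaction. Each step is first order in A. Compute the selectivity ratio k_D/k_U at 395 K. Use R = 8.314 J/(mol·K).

With equal orders, S_{D/U} = k_D/k_U = (A_D/A_U)·exp[(E_U−E_D)/(RT)].
(E_U−E_D)/(RT) = (120−62.4)×10³/(8.314×395) = 57600/3284 = 17.54.
k_D/k_U = (8.69×10^10/1.29×10^18)·exp(17.54) = 6.736×10^-8 × 4.143×10^7 = 2.79.
Since E_D < E_U, lowering the temperature improves selectivity toward D.

2.79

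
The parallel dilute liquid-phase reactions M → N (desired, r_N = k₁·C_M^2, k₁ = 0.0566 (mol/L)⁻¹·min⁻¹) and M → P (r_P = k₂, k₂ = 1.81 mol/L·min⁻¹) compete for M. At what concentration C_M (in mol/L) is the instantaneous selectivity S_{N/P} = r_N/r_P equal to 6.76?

14.7 mol/L

S_{N/P} = (k₁/k₂)·C_M^2 ⇒ C_M = (S·k₂/k₁)^(0.5).
= (6.76×1.81/0.0566)^(0.5) = (216.2)^(0.5) = 14.7 mol/L.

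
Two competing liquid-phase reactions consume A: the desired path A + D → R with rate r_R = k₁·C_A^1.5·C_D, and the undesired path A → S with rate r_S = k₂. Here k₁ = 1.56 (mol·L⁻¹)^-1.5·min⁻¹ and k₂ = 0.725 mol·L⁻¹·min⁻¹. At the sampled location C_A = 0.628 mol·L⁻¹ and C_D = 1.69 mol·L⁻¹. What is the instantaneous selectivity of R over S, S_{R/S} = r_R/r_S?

1.81

S_{R/S} = r_R/r_S = (k₁·C_A^1.5·C_D)/(k₂) = (k₁/k₂)·C_A^1.5·C_D.
= (1.56×0.6280^1.5×1.690) / (0.725) = 1.312/0.7250 = 1.81.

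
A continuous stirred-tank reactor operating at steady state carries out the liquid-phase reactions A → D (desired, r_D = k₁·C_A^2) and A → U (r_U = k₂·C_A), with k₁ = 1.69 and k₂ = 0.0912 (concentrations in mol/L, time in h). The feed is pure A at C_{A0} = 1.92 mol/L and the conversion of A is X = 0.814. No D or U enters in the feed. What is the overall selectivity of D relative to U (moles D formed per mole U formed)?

6.62

Exit C_A = C_{A0}(1−X) = 1.92×0.186 = 0.3571 mol/L.
Rates in a CSTR are evaluated at the outlet concentration: r_D = 1.69×0.3571^2 = 0.2155, r_U = 0.0912×0.3571 = 0.03257.
Overall selectivity = C_D/C_U = r_Dτ/(r_Uτ) = r_D/r_U = 6.62.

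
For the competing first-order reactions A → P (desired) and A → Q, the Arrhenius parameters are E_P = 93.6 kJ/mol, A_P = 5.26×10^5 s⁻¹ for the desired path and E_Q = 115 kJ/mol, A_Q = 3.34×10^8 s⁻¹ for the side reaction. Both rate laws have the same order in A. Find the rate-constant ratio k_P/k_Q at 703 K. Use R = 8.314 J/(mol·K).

With equal orders, S_{P/Q} = k_P/k_Q = (A_P/A_Q)·exp[(E_Q−E_P)/(RT)].
(E_Q−E_P)/(RT) = (115−93.6)×10³/(8.314×703) = 21400/5845 = 3.661.
k_P/k_Q = (5.26×10^5/3.34×10^8)·exp(3.661) = 0.001575 × 38.92 = 0.0613.

0.0613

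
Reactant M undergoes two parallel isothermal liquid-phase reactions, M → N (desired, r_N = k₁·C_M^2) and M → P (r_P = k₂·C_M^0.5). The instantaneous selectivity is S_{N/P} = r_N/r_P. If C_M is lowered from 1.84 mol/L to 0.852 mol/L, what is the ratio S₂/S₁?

S_{N/P} = (k₁/k₂)·C_M^1.5, so S₂/S₁ = (C_{M,2}/C_{M,1})^1.5.
= (0.852/1.84)^1.5 = (0.4630)^1.5 = 0.315.

0.315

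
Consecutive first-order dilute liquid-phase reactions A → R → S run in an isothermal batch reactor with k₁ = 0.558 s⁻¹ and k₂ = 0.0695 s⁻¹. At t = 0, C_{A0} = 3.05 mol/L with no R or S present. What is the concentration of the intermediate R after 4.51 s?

Solving the coupled first-order balances gives C_R(t) = [k₁/(k₂−k₁)]·C_{A0}·(e^(−k₁t) − e^(−k₂t)).
e^(−k₁t) = e^(−0.558×4.51) = e^(−2.517) = 0.08074; e^(−k₂t) = e^(−0.3134) = 0.7309.
C_R = 0.558×3.05/(0.0695−0.558) × (0.08074−0.7309) = (-3.484)×(-0.6502) = 2.265 mol/L.

2.27 mol/L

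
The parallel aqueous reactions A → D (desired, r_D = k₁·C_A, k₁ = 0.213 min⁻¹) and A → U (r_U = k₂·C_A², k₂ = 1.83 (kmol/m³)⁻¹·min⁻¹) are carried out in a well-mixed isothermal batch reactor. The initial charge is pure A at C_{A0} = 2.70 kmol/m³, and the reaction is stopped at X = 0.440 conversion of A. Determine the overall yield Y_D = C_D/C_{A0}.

C_A = C_{A0}(1−X) = 1.512 kmol/m³.
Along a PFR/batch, dC_D/dC_A = −r_D/(r_D+r_U) = −k₁/(k₁+k₂·C_A).
Integrating from C_{A0} to C_A: C_D = (0.213/1.83)·ln[(0.213+1.83·2.70)/(0.213+1.83·1.51)] = 0.1164·ln(5.154/2.980) = 0.06377 kmol/m³.
Y_D = C_D/C_{A0} = 0.06377/2.70 = 0.0236.

0.0236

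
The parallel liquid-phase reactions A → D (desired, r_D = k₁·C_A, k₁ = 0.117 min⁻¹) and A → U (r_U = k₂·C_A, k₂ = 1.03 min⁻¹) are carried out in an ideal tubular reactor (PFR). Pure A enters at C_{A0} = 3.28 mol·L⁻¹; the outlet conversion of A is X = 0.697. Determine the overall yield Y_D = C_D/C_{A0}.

0.0711

C_A = C_{A0}(1−X) = 0.9938 mol·L⁻¹.
Both paths are first order in A, so the instantaneous fraction to D is constant: dC_D/d(−C_A) = k₁/(k₁+k₂) = 0.1020.
C_D = 0.1020·(C_{A0}−C_A) = 0.1020×2.286 = 0.233 mol·L⁻¹.
Y_D = C_D/C_{A0} = 0.2332/3.28 = 0.0711.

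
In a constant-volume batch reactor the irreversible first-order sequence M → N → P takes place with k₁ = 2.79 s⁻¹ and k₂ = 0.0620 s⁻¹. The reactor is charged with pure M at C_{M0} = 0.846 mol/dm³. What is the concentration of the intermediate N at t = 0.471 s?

0.608 mol/dm³

For first-order series with pure M initially, C_N(t) = k₁C_{M0}/(k₂−k₁)·(e^(−k₁t) − e^(−k₂t)).
e^(−k₁t) = e^(−2.79×0.471) = e^(−1.314) = 0.2687; e^(−k₂t) = e^(−0.02920) = 0.9712.
C_N = 2.79×0.846/(0.0620−2.79) × (0.2687−0.9712) = (-0.8652)×(-0.7025) = 0.6078 mol/dm³.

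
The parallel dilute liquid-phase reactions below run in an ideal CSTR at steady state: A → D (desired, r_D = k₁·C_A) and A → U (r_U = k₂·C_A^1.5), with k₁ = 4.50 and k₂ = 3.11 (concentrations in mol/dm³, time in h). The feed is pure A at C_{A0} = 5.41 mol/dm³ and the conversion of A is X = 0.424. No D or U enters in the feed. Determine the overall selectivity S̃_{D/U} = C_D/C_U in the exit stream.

Exit C_A = C_{A0}(1−X) = 5.41×0.576 = 3.116 mol/dm³.
In a CSTR the entire volume is at exit conditions, so r_D = 4.50×3.116 = 14.02 and r_U = 3.11×3.116^1.5 = 17.11.
Overall selectivity = C_D/C_U = r_Dτ/(r_Uτ) = r_D/r_U = 0.820.

0.820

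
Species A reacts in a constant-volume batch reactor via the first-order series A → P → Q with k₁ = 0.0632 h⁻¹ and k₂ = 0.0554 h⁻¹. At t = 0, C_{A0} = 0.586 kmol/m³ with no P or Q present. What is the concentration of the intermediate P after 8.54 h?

0.191 kmol/m³

The intermediate concentration in a first-order A→B→C sequence is C_P = k₁C_{A0}(e^(−k₁t) − e^(−k₂t))/(k₂−k₁).
e^(−k₁t) = e^(−0.0632×8.54) = e^(−0.5397) = 0.5829; e^(−k₂t) = e^(−0.4731) = 0.6231.
C_P = 0.0632×0.586/(0.0554−0.0632) × (0.5829−0.6231) = (-4.748)×(-0.04015) = 0.1906 kmol/m³.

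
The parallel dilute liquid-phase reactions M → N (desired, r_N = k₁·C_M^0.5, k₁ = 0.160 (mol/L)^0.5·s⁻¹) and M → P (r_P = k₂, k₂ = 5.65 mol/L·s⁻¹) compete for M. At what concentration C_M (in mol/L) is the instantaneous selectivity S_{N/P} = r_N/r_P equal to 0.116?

16.8 mol/L

S_{N/P} = (k₁/k₂)·C_M^0.5 ⇒ C_M = (S·k₂/k₁)^(2).
= (0.116×5.65/0.160)^(2) = (4.096)^(2) = 16.8 mol/L.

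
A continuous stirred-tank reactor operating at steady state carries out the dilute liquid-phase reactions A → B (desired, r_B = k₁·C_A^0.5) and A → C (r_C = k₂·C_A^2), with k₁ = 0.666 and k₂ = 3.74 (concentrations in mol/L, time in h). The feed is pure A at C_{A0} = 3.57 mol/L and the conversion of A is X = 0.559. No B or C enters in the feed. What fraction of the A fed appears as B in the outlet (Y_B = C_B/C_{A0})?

Exit C_A = C_{A0}(1−X) = 3.57×0.441 = 1.574 mol/L.
In a CSTR the entire volume is at exit conditions, so r_B = 0.666×1.574^0.5 = 0.8357 and r_C = 3.74×1.574^2 = 9.270.
Fraction of consumed A going to B: r_B/(r_B+r_C) = 0.08269.
C_B = 0.08269·C_{A0}·X = 0.08269×3.57×0.559 = 0.165 mol/L; Y_B = C_B/C_{A0} = 0.0462.

0.0462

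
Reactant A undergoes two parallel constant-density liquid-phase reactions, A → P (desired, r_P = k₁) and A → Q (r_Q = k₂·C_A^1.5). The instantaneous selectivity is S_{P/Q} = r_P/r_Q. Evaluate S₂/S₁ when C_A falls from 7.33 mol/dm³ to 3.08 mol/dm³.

S_{P/Q} = (k₁/k₂)·C_A^-1.5, so S₂/S₁ = (C_{A,2}/C_{A,1})^-1.5.
= (3.08/7.33)^(-1.5) = (0.4202)^(-1.5) = 3.67.
Selectivity toward P rises as C_A falls — low-concentration operation is favoured.

3.67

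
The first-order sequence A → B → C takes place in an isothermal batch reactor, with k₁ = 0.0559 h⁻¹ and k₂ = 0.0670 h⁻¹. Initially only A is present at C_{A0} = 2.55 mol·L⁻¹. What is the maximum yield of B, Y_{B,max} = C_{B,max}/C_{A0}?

At the optimum, C_{B,max}/C_{A0} = (k₁/k₂)^[k₂/(k₂−k₁)].
= (0.0559/0.0670)^(0.0670/(0.0670−0.0559)) = (0.8343)^(6.036) = 0.3351.

0.335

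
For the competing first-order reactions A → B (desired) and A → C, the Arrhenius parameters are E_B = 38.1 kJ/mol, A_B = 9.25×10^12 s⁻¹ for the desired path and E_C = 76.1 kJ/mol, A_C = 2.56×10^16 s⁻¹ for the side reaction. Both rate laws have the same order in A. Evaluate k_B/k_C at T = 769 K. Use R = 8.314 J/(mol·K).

Since both paths have the same order in A, the concentration cancels and S_{B/C} = k_B/k_C = (A_B/A_C)·exp[(E_C−E_B)/(RT)].
(E_C−E_B)/(RT) = (76.1−38.1)×10³/(8.314×769) = 38000/6393 = 5.944.
k_B/k_C = (9.25×10^12/2.56×10^16)·exp(5.944) = 3.613×10^-4 × 381.3 = 0.138.
Since E_B < E_C, lowering the temperature improves selectivity toward B.

0.138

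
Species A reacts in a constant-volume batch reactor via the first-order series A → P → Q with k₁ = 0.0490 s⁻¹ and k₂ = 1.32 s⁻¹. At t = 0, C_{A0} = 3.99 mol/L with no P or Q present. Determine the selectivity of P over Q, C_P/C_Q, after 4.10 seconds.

0.208

For first-order series with pure A initially, C_P(t) = k₁C_{A0}/(k₂−k₁)·(e^(−k₁t) − e^(−k₂t)).
e^(−k₁t) = e^(−0.0490×4.10) = e^(−0.2009) = 0.8180; e^(−k₂t) = e^(−5.412) = 0.004463.
C_P = 0.0490×3.99/(1.32−0.0490) × (0.8180−0.004463) = 0.1538×0.8135 = 0.1251 mol/L.
C_A = C_{A0}e^(−k₁t) = 3.264 mol/L, so C_Q = C_{A0}−C_A−C_P = 0.6011 mol/L; C_P/C_Q = 0.208.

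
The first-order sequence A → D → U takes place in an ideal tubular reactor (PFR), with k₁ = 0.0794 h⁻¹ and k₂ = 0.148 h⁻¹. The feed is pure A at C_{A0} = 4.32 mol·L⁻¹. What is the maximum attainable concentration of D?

For a first-order series the maximum intermediate yield is C_{D,max}/C_{A0} = (k₁/k₂)^[k₂/(k₂−k₁)].
= (0.0794/0.148)^(0.148/(0.148−0.0794)) = (0.5365)^(2.157) = 0.2609.
C_{D,max} = 0.2609×4.32 = 1.13 mol·L⁻¹.

1.13 mol·L⁻¹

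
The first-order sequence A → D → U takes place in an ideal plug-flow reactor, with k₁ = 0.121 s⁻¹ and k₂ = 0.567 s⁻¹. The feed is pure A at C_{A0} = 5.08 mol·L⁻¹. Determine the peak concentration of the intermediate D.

0.713 mol·L⁻¹

Evaluating C_D at τ_opt = ln(k₂/k₁)/(k₂−k₁) gives C_{D,max}/C_{A0} = (k₁/k₂)^[k₂/(k₂−k₁)].
= (0.121/0.567)^(0.567/(0.567−0.121)) = (0.2134)^(1.271) = 0.1404.
C_{D,max} = 0.1404×5.08 = 0.713 mol·L⁻¹.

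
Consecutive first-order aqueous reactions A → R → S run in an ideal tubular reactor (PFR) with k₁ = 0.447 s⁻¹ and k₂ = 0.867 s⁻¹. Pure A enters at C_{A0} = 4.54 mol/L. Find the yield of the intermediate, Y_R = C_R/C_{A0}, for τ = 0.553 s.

For first-order series with pure A initially, C_R(τ) = k₁C_{A0}/(k₂−k₁)·(e^(−k₁τ) − e^(−k₂τ)).
e^(−k₁τ) = e^(−0.447×0.553) = e^(−0.2472) = 0.7810; e^(−k₂τ) = e^(−0.4795) = 0.6191.
C_R = 0.447×4.54/(0.867−0.447) × (0.7810−0.6191) = 4.832×0.1619 = 0.7821 mol/L.
Y_R = C_R/C_{A0} = 0.7821/4.54 = 0.172.

0.172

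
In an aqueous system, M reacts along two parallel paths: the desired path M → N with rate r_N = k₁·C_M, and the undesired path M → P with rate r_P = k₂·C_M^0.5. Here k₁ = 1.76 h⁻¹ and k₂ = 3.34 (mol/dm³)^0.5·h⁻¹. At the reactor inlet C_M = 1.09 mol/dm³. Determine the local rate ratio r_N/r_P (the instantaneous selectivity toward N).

S_{N/P} = r_N/r_P = (k₁·C_M)/(k₂·C_M^0.5) = (k₁/k₂)·C_M^0.5.
= (1.76×1.090) / (3.34×1.090^0.5) = 1.918/3.487 = 0.550.

0.550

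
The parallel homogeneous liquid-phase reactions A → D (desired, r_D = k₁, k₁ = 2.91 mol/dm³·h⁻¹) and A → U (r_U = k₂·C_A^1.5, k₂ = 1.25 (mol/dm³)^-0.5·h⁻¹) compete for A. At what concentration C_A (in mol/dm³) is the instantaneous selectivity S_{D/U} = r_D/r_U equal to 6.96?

S_{D/U} = (k₁/k₂)·C_A^-1.5 ⇒ C_A = (S·k₂/k₁)^(1/(-1.5)).
= (6.96×1.25/2.91)^(-0.6667) = (2.990)^(-0.6667) = 0.482 mol/dm³.

0.482 mol/dm³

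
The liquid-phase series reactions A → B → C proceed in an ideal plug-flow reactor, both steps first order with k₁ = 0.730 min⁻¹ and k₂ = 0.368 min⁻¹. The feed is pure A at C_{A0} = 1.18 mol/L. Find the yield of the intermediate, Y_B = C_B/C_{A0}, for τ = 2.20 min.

Solving the coupled first-order balances gives C_B(τ) = [k₁/(k₂−k₁)]·C_{A0}·(e^(−k₁τ) − e^(−k₂τ)).
e^(−k₁τ) = e^(−0.730×2.20) = e^(−1.606) = 0.2007; e^(−k₂τ) = e^(−0.8096) = 0.4450.
C_B = 0.730×1.18/(0.368−0.730) × (0.2007−0.4450) = (-2.380)×(-0.2443) = 0.5814 mol/L.
Y_B = C_B/C_{A0} = 0.5814/1.18 = 0.493.

0.493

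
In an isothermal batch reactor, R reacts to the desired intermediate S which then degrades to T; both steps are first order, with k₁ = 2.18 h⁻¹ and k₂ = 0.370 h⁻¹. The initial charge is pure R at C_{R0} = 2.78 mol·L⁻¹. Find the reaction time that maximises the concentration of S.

For first-order series the maximum of C_S occurs at t_opt = ln(k₂/k₁)/(k₂−k₁).
= ln(0.370/2.18)/(0.370−2.18) = ln(0.1697)/-1.810 = -1.774/-1.810 = 0.980 h.

0.980 h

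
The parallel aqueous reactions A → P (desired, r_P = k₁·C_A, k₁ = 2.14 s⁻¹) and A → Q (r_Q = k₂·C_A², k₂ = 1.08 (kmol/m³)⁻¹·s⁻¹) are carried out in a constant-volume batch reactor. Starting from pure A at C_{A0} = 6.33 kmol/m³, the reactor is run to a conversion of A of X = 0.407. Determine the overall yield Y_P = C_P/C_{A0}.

0.116

C_A = C_{A0}(1−X) = 3.754 kmol/m³.
Along a PFR/batch, dC_P/dC_A = −r_P/(r_P+r_Q) = −k₁/(k₁+k₂·C_A).
Integrating from C_{A0} to C_A: C_P = (2.14/1.08)·ln[(2.14+1.08·6.33)/(2.14+1.08·3.75)] = 1.981·ln(8.976/6.194) = 0.7352 kmol/m³.
Y_P = C_P/C_{A0} = 0.7352/6.33 = 0.116.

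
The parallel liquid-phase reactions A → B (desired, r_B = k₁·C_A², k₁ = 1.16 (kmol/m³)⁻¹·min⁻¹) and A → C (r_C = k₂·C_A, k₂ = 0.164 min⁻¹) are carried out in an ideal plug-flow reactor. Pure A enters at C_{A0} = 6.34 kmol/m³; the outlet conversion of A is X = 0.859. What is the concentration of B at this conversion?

C_A = C_{A0}(1−X) = 0.8939 kmol/m³.
Along a PFR/batch, dC_C/dC_A = −r_C/(r_B+r_C) = −k₂/(k₂+k₁·C_A).
Integrating from C_{A0} to C_A: C_C = (0.164/1.16)·ln[(0.164+1.16·6.34)/(0.164+1.16·0.894)] = 0.1414·ln(7.518/1.201) = 0.2593 kmol/m³.
Then C_B = (C_{A0}−C_A) − C_C = 5.446 − 0.2593 = 5.187 kmol/m³.

5.19 kmol/m³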